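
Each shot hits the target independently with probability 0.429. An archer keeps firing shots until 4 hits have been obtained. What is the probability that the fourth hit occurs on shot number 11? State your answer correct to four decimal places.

Y = trial on which the fourth success occurs; negative binomial, r=4, p=0.429.
P(Y=11) = C(10,3) · p^4 · (1−p)^7
= 120 · 0.033871 · 0.01979 = 0.080438

0.0804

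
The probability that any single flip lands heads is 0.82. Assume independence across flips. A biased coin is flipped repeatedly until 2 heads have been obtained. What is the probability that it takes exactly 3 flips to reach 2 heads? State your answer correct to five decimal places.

Y = trial on which the second success occurs; negative binomial, r=2, p=0.82.
P(Y=3) = C(2,1) · p^2 · (1−p)^1
= 2 · 0.6724 · 0.18 = 0.2420640

0.24206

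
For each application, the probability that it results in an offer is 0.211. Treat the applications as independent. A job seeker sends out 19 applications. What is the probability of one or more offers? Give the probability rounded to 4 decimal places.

0.9889

P(at least one) = 1 − P(none) = 1 − (1 − 0.211)^19
= 1 − 0.011078 = 0.988922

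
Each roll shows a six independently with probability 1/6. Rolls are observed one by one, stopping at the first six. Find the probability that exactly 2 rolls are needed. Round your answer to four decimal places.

0.1389

Geometric (trials to first success), p = 0.166667.
P(Y = 2) = (1−p)^1 · p = 0.83333 · 0.166667 = 0.138889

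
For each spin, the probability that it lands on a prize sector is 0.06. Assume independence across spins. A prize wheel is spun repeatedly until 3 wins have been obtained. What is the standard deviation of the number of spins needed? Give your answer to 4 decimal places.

Y = total spins until the third success; negative binomial with r=3, p=0.06.
SD(Y) = √[r(1−p)/p²] = √(783.333333) = 27.988093

27.9881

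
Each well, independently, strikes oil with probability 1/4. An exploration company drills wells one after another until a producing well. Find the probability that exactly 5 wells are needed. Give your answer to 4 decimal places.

0.0791

Geometric (trials to first success), p = 0.25.
P(Y = 5) = (1−p)^4 · p = 0.31641 · 0.25 = 0.079102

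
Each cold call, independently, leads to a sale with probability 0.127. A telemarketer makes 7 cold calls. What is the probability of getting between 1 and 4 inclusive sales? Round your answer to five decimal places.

X ~ Binomial(7, 0.127); P(1 ≤ X ≤ 4) = Σ C(7,k) p^k (1−p)^(7−k) over k:
  k=1: C(7,1)·0.127^1·0.873^6 = 0.3935385
  k=2: C(7,2)·0.127^2·0.873^5 = 0.1717505
  k=3: C(7,3)·0.127^3·0.873^4 = 0.0416424
  k=4: C(7,4)·0.127^4·0.873^3 = 0.0060579
Total = 0.6129894

0.61299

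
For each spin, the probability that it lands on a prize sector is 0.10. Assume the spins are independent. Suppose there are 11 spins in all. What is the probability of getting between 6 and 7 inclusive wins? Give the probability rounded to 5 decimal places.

X ~ Binomial(11, 0.10); P(6 ≤ X ≤ 7) = Σ C(11,k) p^k (1−p)^(11−k) over k:
  k=6: C(11,6)·0.10^6·0.90^5 = 0.0002728
  k=7: C(11,7)·0.10^7·0.90^4 = 0.0000217
Total = 0.0002945

0.00029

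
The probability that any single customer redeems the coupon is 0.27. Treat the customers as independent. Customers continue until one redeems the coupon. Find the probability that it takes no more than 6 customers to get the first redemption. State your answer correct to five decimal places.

Y = number of customers to the first success; geometric, p = 0.27.
P(Y ≤ 6) = 1 − (1−p)^6 = 1 − 0.1513342 = 0.8486658

0.84867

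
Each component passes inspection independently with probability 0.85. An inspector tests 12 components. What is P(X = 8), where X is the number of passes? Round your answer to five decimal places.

X ~ Binomial(n=12, p=0.85).
P(X=8) = C(12,8) · p^8 · (1−p)^4
= 495 · 0.27249 · 0.00050625 = 0.0682844

0.06828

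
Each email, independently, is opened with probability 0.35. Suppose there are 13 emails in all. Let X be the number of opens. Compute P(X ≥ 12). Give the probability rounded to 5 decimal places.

0.00003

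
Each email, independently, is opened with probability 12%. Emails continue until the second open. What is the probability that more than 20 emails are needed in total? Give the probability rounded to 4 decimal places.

0.2891

Needing more than 20 emails ⇔ fewer than 2 successes in the first 20. With X ~ Binomial(20, 0.12), P(Y > 20) = P(X ≤ 1).
  k=0: C(20,0)·0.12^0·0.88^20 = 0.077563
  k=1: C(20,1)·0.12^1·0.88^19 = 0.211535
P(X ≤ 1) = 0.289098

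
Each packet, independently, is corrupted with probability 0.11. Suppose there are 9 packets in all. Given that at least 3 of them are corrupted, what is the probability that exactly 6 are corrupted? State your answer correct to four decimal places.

X ~ Binomial(9, 0.11). Want P(X=6 | X≥3) = P(X=6) / P(X≥3).
P(X=6) = C(9,6)·0.11^6·0.89^3 = 0.000105
P(X≥3) = 1 − 0.350356 − 0.389722 − 0.192672 = 0.067250
Ratio = 0.000105 / 0.067250 = 0.001560

0.0016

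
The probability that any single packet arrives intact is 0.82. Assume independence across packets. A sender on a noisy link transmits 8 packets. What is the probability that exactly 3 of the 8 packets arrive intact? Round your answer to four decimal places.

X ~ Binomial(n=8, p=0.82).
P(X=3) = C(8,3) · p^3 · (1−p)^5
= 56 · 0.55137 · 0.00018896 = 0.005834

0.0058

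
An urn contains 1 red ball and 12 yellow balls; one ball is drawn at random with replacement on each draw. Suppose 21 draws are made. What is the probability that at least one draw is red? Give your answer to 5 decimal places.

0.81379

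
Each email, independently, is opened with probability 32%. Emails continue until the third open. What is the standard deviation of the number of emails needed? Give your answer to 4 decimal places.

4.4634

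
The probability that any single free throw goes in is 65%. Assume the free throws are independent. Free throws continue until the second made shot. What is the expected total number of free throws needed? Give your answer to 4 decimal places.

Y = total free throws until the second success; negative binomial with r=2, p=0.65.
E[Y] = r / p = 2 / 0.65 = 3.076923

3.0769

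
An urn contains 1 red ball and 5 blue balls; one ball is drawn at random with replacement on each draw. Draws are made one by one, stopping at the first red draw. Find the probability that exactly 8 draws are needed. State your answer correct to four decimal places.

0.0465

Geometric (trials to first success), p = 0.166667.
P(Y = 8) = (1−p)^7 · p = 0.27908 · 0.166667 = 0.046514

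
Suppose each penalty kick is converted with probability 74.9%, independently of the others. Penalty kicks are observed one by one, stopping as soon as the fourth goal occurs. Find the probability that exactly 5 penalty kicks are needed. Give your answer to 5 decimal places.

0.31598

Y = trial on which the fourth success occurs; negative binomial, r=4, p=0.749.
P(Y=5) = C(4,3) · p^4 · (1−p)^1
= 4 · 0.31472 · 0.251 = 0.3159810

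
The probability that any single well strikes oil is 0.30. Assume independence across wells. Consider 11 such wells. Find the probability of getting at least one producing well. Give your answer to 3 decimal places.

P(at least one) = 1 − P(none) = 1 − (1 − 0.30)^11
= 1 − 0.01977 = 0.98023

0.980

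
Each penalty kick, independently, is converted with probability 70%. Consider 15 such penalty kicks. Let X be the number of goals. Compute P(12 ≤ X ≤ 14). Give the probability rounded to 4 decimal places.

0.2921

X ~ Binomial(15, 0.70); P(12 ≤ X ≤ 14) = Σ C(15,k) p^k (1−p)^(15−k) over k:
  k=12: C(15,12)·0.70^12·0.30^3 = 0.170040
  k=13: C(15,13)·0.70^13·0.30^2 = 0.091560
  k=14: C(15,14)·0.70^14·0.30^1 = 0.030520
Total = 0.292120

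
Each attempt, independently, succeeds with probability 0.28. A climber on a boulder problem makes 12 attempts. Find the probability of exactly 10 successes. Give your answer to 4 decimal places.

0.0001

X ~ Binomial(n=12, p=0.28).
P(X=10) = C(12,10) · p^10 · (1−p)^2
= 66 · 2.962e-06 · 0.5184 = 0.000101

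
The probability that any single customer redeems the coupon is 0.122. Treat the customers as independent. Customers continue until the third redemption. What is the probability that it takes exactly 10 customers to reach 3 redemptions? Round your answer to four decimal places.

0.0263

Y = trial on which the third success occurs; negative binomial, r=3, p=0.122.
P(Y=10) = C(9,2) · p^3 · (1−p)^7
= 36 · 0.0018158 · 0.40222 = 0.026293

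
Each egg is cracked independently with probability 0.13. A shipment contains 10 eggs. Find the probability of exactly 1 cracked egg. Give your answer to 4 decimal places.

0.3712

X ~ Binomial(n=10, p=0.13).
P(X=1) = C(10,1) · p^1 · (1−p)^9
= 10 · 0.13 · 0.28554 = 0.371207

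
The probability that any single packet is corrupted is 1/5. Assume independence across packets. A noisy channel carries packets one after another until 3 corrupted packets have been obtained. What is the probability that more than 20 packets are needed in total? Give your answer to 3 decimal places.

Needing more than 20 packets ⇔ fewer than 3 successes in the first 20. With X ~ Binomial(20, 0.20), P(Y > 20) = P(X ≤ 2).
  k=0: C(20,0)·0.20^0·0.80^20 = 0.01153
  k=1: C(20,1)·0.20^1·0.80^19 = 0.05765
  k=2: C(20,2)·0.20^2·0.80^18 = 0.13691
P(X ≤ 2) = 0.20608

0.206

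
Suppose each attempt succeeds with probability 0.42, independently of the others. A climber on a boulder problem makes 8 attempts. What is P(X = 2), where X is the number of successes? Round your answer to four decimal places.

0.1880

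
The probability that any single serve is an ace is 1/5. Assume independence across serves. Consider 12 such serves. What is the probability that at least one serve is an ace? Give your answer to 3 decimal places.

0.931

P(at least one) = 1 − P(none) = 1 − (1 − 0.20)^12
= 1 − 0.06872 = 0.93128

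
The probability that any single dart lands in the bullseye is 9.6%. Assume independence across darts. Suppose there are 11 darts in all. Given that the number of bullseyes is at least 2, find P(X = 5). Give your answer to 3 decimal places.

X ~ Binomial(11, 0.096). Want P(X=5 | X≥2) = P(X=5) / P(X≥2).
P(X=5) = C(11,5)·0.096^5·0.904^6 = 0.00206
P(X≥2) = 1 − 0.32950 − 0.38490 = 0.28560
Ratio = 0.00206 / 0.28560 = 0.00720

0.007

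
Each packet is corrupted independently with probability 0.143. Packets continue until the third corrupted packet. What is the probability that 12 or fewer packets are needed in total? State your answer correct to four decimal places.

0.2404

Finishing within 12 packets ⇔ at least 3 successes in the first 12. With X ~ Binomial(12, 0.143), P(Y ≤ 12) = 1 − P(X ≤ 2).
  k=0: C(12,0)·0.143^0·0.857^12 = 0.156953
  k=1: C(12,1)·0.143^1·0.857^11 = 0.314272
  k=2: C(12,2)·0.143^2·0.857^10 = 0.288419
1 − 0.759645 = 0.240355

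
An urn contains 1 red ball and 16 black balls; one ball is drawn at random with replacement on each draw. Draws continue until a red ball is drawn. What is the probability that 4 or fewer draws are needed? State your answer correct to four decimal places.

Y = number of draws to the first success; geometric, p = 0.058824.
P(Y ≤ 4) = 1 − (1−p)^4 = 1 − 0.784665 = 0.215335

0.2153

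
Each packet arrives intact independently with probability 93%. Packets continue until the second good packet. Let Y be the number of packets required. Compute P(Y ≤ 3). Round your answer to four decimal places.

Finishing within 3 packets ⇔ at least 2 successes in the first 3. With X ~ Binomial(3, 0.93), P(Y ≤ 3) = 1 − P(X ≤ 1).
  k=0: C(3,0)·0.93^0·0.07^3 = 0.000343
  k=1: C(3,1)·0.93^1·0.07^2 = 0.013671
1 − 0.014014 = 0.985986

0.9860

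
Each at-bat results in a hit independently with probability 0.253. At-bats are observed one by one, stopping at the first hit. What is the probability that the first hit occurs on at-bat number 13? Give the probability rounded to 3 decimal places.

0.008

Geometric (trials to first success), p = 0.253.
P(Y = 13) = (1−p)^12 · p = 0.030189 · 0.253 = 0.00764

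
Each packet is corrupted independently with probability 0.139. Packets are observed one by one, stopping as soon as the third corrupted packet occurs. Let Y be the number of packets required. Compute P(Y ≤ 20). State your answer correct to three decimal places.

Finishing within 20 packets ⇔ at least 3 successes in the first 20. With X ~ Binomial(20, 0.139), P(Y ≤ 20) = 1 − P(X ≤ 2).
  k=0: C(20,0)·0.139^0·0.861^20 = 0.05013
  k=1: C(20,1)·0.139^1·0.861^19 = 0.16185
  k=2: C(20,2)·0.139^2·0.861^18 = 0.24822
1 − 0.46019 = 0.53981

0.540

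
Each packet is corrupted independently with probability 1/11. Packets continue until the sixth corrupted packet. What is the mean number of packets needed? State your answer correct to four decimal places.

Y = total packets until the sixth success; negative binomial with r=6, p=0.090909.
E[Y] = r / p = 6 / 0.090909 = 66.000000

66.0000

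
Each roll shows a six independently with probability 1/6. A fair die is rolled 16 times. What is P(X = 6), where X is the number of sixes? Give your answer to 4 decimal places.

X ~ Binomial(n=16, p=0.166667).
P(X=6) = C(16,6) · p^6 · (1−p)^10
= 8008 · 2.1433e-05 · 0.16151 = 0.027721

0.0277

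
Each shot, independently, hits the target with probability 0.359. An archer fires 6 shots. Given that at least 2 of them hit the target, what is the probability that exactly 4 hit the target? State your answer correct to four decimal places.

X ~ Binomial(6, 0.359). Want P(X=4 | X≥2) = P(X=4) / P(X≥2).
P(X=4) = C(6,4)·0.359^4·0.641^2 = 0.102373
P(X≥2) = 1 − 0.069366 − 0.233097 = 0.697537
Ratio = 0.102373 / 0.697537 = 0.146763

0.1468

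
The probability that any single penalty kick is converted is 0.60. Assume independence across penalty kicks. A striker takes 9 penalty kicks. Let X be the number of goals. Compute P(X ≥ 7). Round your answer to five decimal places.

0.23179

X ~ Binomial(9, 0.60); P(X ≥ 7) = Σ C(9,k) p^k (1−p)^(9−k) over k:
  k=7: C(9,7)·0.60^7·0.40^2 = 0.1612431
  k=8: C(9,8)·0.60^8·0.40^1 = 0.0604662
  k=9: C(9,9)·0.60^9·0.40^0 = 0.0100777
Total = 0.2317870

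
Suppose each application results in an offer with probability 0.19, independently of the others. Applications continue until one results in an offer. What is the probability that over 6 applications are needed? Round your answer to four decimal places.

Y = number of applications to the first success; geometric, p = 0.19.
P(Y > 6) = P(first 6 all fail) = (1−p)^6 = 0.282430

0.2824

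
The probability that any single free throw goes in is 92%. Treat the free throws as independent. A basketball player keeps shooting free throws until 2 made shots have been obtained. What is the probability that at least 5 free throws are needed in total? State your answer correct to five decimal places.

Needing more than 4 free throws ⇔ fewer than 2 successes in the first 4. With X ~ Binomial(4, 0.92), P(Y > 4) = P(X ≤ 1).
  k=0: C(4,0)·0.92^0·0.08^4 = 0.0000410
  k=1: C(4,1)·0.92^1·0.08^3 = 0.0018842
P(X ≤ 1) = 0.0019251

0.00193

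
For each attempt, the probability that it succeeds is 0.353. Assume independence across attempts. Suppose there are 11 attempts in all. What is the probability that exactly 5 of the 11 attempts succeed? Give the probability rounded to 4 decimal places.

X ~ Binomial(n=11, p=0.353).
P(X=5) = C(11,5) · p^5 · (1−p)^6
= 462 · 0.0054812 · 0.073354 = 0.185755

0.1858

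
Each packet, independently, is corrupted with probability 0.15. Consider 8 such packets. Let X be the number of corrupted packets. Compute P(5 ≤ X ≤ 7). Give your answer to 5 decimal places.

0.00285

X ~ Binomial(8, 0.15); P(5 ≤ X ≤ 7) = Σ C(8,k) p^k (1−p)^(8−k) over k:
  k=5: C(8,5)·0.15^5·0.85^3 = 0.0026116
  k=6: C(8,6)·0.15^6·0.85^2 = 0.0002304
  k=7: C(8,7)·0.15^7·0.85^1 = 0.0000116
Total = 0.0028536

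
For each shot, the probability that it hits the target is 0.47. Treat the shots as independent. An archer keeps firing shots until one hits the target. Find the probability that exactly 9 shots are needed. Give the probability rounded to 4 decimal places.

0.0029

Geometric (trials to first success), p = 0.47.
P(Y = 9) = (1−p)^8 · p = 0.006226 · 0.47 = 0.002926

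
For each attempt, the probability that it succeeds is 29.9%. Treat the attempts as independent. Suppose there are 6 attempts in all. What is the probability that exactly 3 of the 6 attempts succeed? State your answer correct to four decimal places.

0.1842

X ~ Binomial(n=6, p=0.299).
P(X=3) = C(6,3) · p^3 · (1−p)^3
= 20 · 0.026731 · 0.34447 = 0.184161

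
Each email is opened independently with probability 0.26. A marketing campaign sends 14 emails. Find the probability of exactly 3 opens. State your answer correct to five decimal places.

X ~ Binomial(n=14, p=0.26).
P(X=3) = C(14,3) · p^3 · (1−p)^11
= 364 · 0.017576 · 0.036438 = 0.2331151

0.23312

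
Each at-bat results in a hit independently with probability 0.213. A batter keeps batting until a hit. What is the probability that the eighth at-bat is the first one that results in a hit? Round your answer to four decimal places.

0.0398

Geometric (trials to first success), p = 0.213.
P(Y = 8) = (1−p)^7 · p = 0.18699 · 0.213 = 0.039829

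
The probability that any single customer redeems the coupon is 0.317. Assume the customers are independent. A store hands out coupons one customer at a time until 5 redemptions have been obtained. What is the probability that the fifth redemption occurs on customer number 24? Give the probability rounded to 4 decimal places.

0.0203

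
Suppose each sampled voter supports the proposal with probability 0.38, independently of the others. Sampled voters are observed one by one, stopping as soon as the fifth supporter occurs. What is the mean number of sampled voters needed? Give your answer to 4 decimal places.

Y = total sampled voters until the fifth success; negative binomial with r=5, p=0.38.
E[Y] = r / p = 5 / 0.38 = 13.157895

13.1579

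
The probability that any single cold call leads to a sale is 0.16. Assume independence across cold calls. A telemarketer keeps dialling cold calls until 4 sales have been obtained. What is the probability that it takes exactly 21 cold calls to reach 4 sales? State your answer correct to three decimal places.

0.039

Y = trial on which the fourth success occurs; negative binomial, r=4, p=0.16.
P(Y=21) = C(20,3) · p^4 · (1−p)^17
= 1140 · 0.00065536 · 0.051612 = 0.03856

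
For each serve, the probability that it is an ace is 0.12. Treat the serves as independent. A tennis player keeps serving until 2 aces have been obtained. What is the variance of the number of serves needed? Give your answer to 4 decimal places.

Y = total serves until the second success; negative binomial with r=2, p=0.12.
Var(Y) = r(1−p)/p² = 2·0.88 / 0.12² = 122.222222

122.2222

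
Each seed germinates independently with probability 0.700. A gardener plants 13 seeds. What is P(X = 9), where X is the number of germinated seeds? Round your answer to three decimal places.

0.234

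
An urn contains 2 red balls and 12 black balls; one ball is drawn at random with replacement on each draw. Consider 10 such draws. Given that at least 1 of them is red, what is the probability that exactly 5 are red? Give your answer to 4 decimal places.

X ~ Binomial(10, 0.142857). Want P(X=5 | X≥1) = P(X=5) / P(X≥1).
P(X=5) = C(10,5)·0.142857^5·0.857143^5 = 0.006937
P(X≥1) = 1 − 0.214058 = 0.785942
Ratio = 0.006937 / 0.785942 = 0.008826

0.0088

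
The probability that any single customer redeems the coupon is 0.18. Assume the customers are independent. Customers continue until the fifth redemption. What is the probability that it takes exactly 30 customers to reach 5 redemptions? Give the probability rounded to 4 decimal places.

0.0314

Y = trial on which the fifth success occurs; negative binomial, r=5, p=0.18.
P(Y=30) = C(29,4) · p^5 · (1−p)^25
= 23751 · 0.00018896 · 0.007004 = 0.031433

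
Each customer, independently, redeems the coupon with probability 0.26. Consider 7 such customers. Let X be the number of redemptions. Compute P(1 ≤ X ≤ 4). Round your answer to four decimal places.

X ~ Binomial(7, 0.26); P(1 ≤ X ≤ 4) = Σ C(7,k) p^k (1−p)^(7−k) over k:
  k=1: C(7,1)·0.26^1·0.74^6 = 0.298856
  k=2: C(7,2)·0.26^2·0.74^5 = 0.315010
  k=3: C(7,3)·0.26^3·0.74^4 = 0.184465
  k=4: C(7,4)·0.26^4·0.74^3 = 0.064812
Total = 0.863144

0.8631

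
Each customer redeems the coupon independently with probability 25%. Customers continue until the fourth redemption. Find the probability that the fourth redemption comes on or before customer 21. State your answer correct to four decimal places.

Finishing within 21 customers ⇔ at least 4 successes in the first 21. With X ~ Binomial(21, 0.25), P(Y ≤ 21) = 1 − P(X ≤ 3).
  k=0: C(21,0)·0.25^0·0.75^21 = 0.002378
  k=1: C(21,1)·0.25^1·0.75^20 = 0.016649
  k=2: C(21,2)·0.25^2·0.75^19 = 0.055496
  k=3: C(21,3)·0.25^3·0.75^18 = 0.117159
1 − 0.191682 = 0.808318

0.8083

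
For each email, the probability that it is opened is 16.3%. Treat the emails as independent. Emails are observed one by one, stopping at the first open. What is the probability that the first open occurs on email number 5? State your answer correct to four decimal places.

Geometric (trials to first success), p = 0.163.
P(Y = 5) = (1−p)^4 · p = 0.4908 · 0.163 = 0.080000

0.0800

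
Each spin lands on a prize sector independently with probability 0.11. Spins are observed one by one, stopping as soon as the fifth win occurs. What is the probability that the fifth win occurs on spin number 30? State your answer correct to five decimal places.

0.02077

Y = trial on which the fifth success occurs; negative binomial, r=5, p=0.11.
P(Y=30) = C(29,4) · p^5 · (1−p)^25
= 23751 · 1.6105e-05 · 0.054294 = 0.0207680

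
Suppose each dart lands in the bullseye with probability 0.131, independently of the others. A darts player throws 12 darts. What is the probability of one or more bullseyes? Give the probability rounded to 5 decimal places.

0.81455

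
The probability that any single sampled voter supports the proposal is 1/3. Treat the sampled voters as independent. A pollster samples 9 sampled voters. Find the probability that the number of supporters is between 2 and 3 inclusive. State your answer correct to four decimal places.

0.5072

X ~ Binomial(9, 0.333333); P(2 ≤ X ≤ 3) = Σ C(9,k) p^k (1−p)^(9−k) over k:
  k=2: C(9,2)·0.333333^2·0.666667^7 = 0.234111
  k=3: C(9,3)·0.333333^3·0.666667^6 = 0.273129
Total = 0.507240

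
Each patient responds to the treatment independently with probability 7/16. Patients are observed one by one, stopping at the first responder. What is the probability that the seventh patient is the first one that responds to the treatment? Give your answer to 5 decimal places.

0.01386

Geometric (trials to first success), p = 0.4375.
P(Y = 7) = (1−p)^6 · p = 0.031676 · 0.4375 = 0.0138584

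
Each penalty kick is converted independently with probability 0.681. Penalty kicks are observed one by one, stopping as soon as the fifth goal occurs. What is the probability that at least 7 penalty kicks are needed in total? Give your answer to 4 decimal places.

Needing more than 6 penalty kicks ⇔ fewer than 5 successes in the first 6. With X ~ Binomial(6, 0.681), P(Y > 6) = P(X ≤ 4).
  k=0: C(6,0)·0.681^0·0.319^6 = 0.001054
  k=1: C(6,1)·0.681^1·0.319^5 = 0.013497
  k=2: C(6,2)·0.681^2·0.319^4 = 0.072036
  k=3: C(6,3)·0.681^3·0.319^3 = 0.205042
  k=4: C(6,4)·0.681^4·0.319^2 = 0.328293
P(X ≤ 4) = 0.619922

0.6199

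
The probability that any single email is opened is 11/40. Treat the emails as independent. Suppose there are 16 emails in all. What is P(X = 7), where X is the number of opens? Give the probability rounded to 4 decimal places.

0.0753

X ~ Binomial(n=16, p=0.275).
P(X=7) = C(16,7) · p^7 · (1−p)^9
= 11440 · 0.00011894 · 0.05534 = 0.075300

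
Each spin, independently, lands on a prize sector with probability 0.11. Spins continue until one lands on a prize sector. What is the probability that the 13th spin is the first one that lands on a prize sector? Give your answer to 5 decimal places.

Geometric (trials to first success), p = 0.11.
P(Y = 13) = (1−p)^12 · p = 0.24699 · 0.11 = 0.0271689

0.02717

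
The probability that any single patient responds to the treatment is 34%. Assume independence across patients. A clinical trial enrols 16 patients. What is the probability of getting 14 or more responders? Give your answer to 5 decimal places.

0.00002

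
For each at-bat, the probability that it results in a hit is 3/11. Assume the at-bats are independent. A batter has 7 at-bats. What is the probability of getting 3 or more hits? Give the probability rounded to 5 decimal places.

0.29208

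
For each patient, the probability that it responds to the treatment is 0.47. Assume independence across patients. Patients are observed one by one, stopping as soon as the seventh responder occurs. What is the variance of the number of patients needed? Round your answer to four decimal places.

Y = total patients until the seventh success; negative binomial with r=7, p=0.47.
Var(Y) = r(1−p)/p² = 7·0.53 / 0.47² = 16.794930

16.7949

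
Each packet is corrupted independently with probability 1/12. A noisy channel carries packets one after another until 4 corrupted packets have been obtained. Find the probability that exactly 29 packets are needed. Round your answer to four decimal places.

0.0179

Y = trial on which the fourth success occurs; negative binomial, r=4, p=0.083333.
P(Y=29) = C(28,3) · p^4 · (1−p)^25
= 3276 · 4.8225e-05 · 0.11358 = 0.017943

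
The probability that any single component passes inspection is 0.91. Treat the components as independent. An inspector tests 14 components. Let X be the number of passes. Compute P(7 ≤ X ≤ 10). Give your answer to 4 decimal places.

X ~ Binomial(14, 0.91); P(7 ≤ X ≤ 10) = Σ C(14,k) p^k (1−p)^(14−k) over k:
  k=7: C(14,7)·0.91^7·0.09^7 = 0.000085
  k=8: C(14,8)·0.91^8·0.09^6 = 0.000750
  k=9: C(14,9)·0.91^9·0.09^5 = 0.005059
  k=10: C(14,10)·0.91^10·0.09^4 = 0.025575
Total = 0.031469

0.0315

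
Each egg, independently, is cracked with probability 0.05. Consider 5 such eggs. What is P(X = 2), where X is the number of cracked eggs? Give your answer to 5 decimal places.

X ~ Binomial(n=5, p=0.05).
P(X=2) = C(5,2) · p^2 · (1−p)^3
= 10 · 0.0025 · 0.85737 = 0.0214344

0.02143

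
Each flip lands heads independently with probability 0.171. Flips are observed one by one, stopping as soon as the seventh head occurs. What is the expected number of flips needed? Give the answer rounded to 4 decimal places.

Y = total flips until the seventh success; negative binomial with r=7, p=0.171.
E[Y] = r / p = 7 / 0.171 = 40.935673

40.9357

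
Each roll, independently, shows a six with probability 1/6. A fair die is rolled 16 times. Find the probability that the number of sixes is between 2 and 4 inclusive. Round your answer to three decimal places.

X ~ Binomial(16, 0.166667); P(2 ≤ X ≤ 4) = Σ C(16,k) p^k (1−p)^(16−k) over k:
  k=2: C(16,2)·0.166667^2·0.833333^14 = 0.25962
  k=3: C(16,3)·0.166667^3·0.833333^13 = 0.24231
  k=4: C(16,4)·0.166667^4·0.833333^12 = 0.15750
Total = 0.65944

0.659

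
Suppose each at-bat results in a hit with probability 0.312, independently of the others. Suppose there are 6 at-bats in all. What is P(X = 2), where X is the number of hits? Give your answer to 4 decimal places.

X ~ Binomial(n=6, p=0.312).
P(X=2) = C(6,2) · p^2 · (1−p)^4
= 15 · 0.097344 · 0.22405 = 0.327155

0.3272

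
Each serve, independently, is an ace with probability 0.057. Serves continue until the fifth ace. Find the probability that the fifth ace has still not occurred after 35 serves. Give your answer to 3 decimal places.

0.953

Needing more than 35 serves ⇔ fewer than 5 successes in the first 35. With X ~ Binomial(35, 0.057), P(Y > 35) = P(X ≤ 4).
  k=0: C(35,0)·0.057^0·0.943^35 = 0.12821
  k=1: C(35,1)·0.057^1·0.943^34 = 0.27123
  k=2: C(35,2)·0.057^2·0.943^33 = 0.27871
  k=3: C(35,3)·0.057^3·0.943^32 = 0.18531
  k=4: C(35,4)·0.057^4·0.943^31 = 0.08961
P(X ≤ 4) = 0.95307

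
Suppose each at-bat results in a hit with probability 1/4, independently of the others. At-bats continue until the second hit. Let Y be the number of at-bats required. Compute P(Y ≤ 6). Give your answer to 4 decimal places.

0.4661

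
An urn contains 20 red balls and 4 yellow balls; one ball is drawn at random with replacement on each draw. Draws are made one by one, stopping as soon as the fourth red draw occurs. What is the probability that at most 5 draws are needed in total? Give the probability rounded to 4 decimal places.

Finishing within 5 draws ⇔ at least 4 successes in the first 5. With X ~ Binomial(5, 0.833333), P(Y ≤ 5) = 1 − P(X ≤ 3).
  k=0: C(5,0)·0.833333^0·0.166667^5 = 0.000129
  k=1: C(5,1)·0.833333^1·0.166667^4 = 0.003215
  k=2: C(5,2)·0.833333^2·0.166667^3 = 0.032150
  k=3: C(5,3)·0.833333^3·0.166667^2 = 0.160751
1 − 0.196245 = 0.803755

0.8038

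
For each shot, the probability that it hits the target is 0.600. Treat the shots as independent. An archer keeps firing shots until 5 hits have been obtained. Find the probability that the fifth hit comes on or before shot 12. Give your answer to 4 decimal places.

0.9427

Finishing within 12 shots ⇔ at least 5 successes in the first 12. With X ~ Binomial(12, 0.60), P(Y ≤ 12) = 1 − P(X ≤ 4).
  k=0: C(12,0)·0.60^0·0.40^12 = 0.000017
  k=1: C(12,1)·0.60^1·0.40^11 = 0.000302
  k=2: C(12,2)·0.60^2·0.40^10 = 0.002491
  k=3: C(12,3)·0.60^3·0.40^9 = 0.012457
  k=4: C(12,4)·0.60^4·0.40^8 = 0.042043
1 − 0.057310 = 0.942690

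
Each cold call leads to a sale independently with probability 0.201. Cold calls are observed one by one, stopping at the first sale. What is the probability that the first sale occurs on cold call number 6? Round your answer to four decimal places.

0.0655

Geometric (trials to first success), p = 0.201.
P(Y = 6) = (1−p)^5 · p = 0.32564 · 0.201 = 0.065453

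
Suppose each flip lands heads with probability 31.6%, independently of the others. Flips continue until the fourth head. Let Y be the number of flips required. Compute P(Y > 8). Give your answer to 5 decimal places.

Needing more than 8 flips ⇔ fewer than 4 successes in the first 8. With X ~ Binomial(8, 0.316), P(Y > 8) = P(X ≤ 3).
  k=0: C(8,0)·0.316^0·0.684^8 = 0.0479125
  k=1: C(8,1)·0.316^1·0.684^7 = 0.1770801
  k=2: C(8,2)·0.316^2·0.684^6 = 0.2863313
  k=3: C(8,3)·0.316^3·0.684^5 = 0.2645634
P(X ≤ 3) = 0.7758873

0.77589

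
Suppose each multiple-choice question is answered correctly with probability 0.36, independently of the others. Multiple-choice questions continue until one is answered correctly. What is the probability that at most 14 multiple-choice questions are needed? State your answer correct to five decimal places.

Y = number of multiple-choice questions to the first success; geometric, p = 0.36.
P(Y ≤ 14) = 1 − (1−p)^14 = 1 − 0.0019343 = 0.9980657

0.99807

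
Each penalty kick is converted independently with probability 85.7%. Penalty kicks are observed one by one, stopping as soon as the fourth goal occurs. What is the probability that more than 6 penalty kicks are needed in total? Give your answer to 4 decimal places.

0.0417

Needing more than 6 penalty kicks ⇔ fewer than 4 successes in the first 6. With X ~ Binomial(6, 0.857), P(Y > 6) = P(X ≤ 3).
  k=0: C(6,0)·0.857^0·0.143^6 = 0.000009
  k=1: C(6,1)·0.857^1·0.143^5 = 0.000307
  k=2: C(6,2)·0.857^2·0.143^4 = 0.004607
  k=3: C(6,3)·0.857^3·0.143^3 = 0.036811
P(X ≤ 3) = 0.041734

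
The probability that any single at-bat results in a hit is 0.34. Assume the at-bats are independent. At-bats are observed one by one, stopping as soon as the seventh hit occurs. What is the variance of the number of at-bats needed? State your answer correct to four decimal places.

Y = total at-bats until the seventh success; negative binomial with r=7, p=0.34.
Var(Y) = r(1−p)/p² = 7·0.66 / 0.34² = 39.965398

39.9654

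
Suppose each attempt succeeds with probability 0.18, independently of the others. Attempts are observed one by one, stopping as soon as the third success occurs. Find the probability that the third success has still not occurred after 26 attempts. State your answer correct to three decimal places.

0.128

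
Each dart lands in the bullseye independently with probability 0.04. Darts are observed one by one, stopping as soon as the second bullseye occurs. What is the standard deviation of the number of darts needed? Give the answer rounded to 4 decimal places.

Y = total darts until the second success; negative binomial with r=2, p=0.04.
SD(Y) = √[r(1−p)/p²] = √(1200.000000) = 34.641016

34.6410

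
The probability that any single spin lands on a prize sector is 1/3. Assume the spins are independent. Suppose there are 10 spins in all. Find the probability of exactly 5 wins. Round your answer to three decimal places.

0.137

X ~ Binomial(n=10, p=0.333333).
P(X=5) = C(10,5) · p^5 · (1−p)^5
= 252 · 0.0041152 · 0.13169 = 0.13656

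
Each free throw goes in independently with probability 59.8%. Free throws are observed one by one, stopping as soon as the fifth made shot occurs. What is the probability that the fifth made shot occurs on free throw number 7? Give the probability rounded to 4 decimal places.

Y = trial on which the fifth success occurs; negative binomial, r=5, p=0.598.
P(Y=7) = C(6,4) · p^5 · (1−p)^2
= 15 · 0.076473 · 0.1616 = 0.185374

0.1854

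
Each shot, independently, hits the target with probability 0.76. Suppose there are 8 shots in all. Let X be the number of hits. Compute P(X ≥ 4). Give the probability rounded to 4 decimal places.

0.9770

X ~ Binomial(8, 0.76); P(X ≥ 4) = Σ C(8,k) p^k (1−p)^(8−k) over k:
  k=4: C(8,4)·0.76^4·0.24^4 = 0.077481
  k=5: C(8,5)·0.76^5·0.24^3 = 0.196286
  k=6: C(8,6)·0.76^6·0.24^2 = 0.310786
  k=7: C(8,7)·0.76^7·0.24^1 = 0.281188
  k=8: C(8,8)·0.76^8·0.24^0 = 0.111303
Total = 0.977045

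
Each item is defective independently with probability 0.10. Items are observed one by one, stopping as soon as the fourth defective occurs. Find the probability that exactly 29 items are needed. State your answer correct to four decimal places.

Y = trial on which the fourth success occurs; negative binomial, r=4, p=0.10.
P(Y=29) = C(28,3) · p^4 · (1−p)^25
= 3276 · 0.0001 · 0.07179 = 0.023518

0.0235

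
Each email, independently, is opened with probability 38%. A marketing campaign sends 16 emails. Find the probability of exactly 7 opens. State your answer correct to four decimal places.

X ~ Binomial(n=16, p=0.38).
P(X=7) = C(16,7) · p^7 · (1−p)^9
= 11440 · 0.0011442 · 0.013537 = 0.177189

0.1772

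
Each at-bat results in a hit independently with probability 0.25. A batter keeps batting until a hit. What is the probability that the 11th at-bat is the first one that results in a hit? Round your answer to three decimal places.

Geometric (trials to first success), p = 0.25.
P(Y = 11) = (1−p)^10 · p = 0.056314 · 0.25 = 0.01408

0.014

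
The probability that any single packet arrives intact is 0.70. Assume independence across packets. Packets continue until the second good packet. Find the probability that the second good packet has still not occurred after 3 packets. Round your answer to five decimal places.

0.21600

Needing more than 3 packets ⇔ fewer than 2 successes in the first 3. With X ~ Binomial(3, 0.70), P(Y > 3) = P(X ≤ 1).
  k=0: C(3,0)·0.70^0·0.30^3 = 0.0270000
  k=1: C(3,1)·0.70^1·0.30^2 = 0.1890000
P(X ≤ 1) = 0.2160000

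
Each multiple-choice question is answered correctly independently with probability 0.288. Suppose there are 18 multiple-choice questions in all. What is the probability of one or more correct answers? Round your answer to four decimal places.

0.9978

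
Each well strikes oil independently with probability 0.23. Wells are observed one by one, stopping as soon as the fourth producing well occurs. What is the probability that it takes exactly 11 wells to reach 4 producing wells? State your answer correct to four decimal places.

0.0539

Y = trial on which the fourth success occurs; negative binomial, r=4, p=0.23.
P(Y=11) = C(10,3) · p^4 · (1−p)^7
= 120 · 0.0027984 · 0.16049 = 0.053892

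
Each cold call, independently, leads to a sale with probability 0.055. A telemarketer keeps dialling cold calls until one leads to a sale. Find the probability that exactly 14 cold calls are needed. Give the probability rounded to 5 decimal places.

0.02636

Geometric (trials to first success), p = 0.055.
P(Y = 14) = (1−p)^13 · p = 0.47931 · 0.055 = 0.0263619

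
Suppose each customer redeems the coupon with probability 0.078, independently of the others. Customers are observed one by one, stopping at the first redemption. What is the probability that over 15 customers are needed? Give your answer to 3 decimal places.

Y = number of customers to the first success; geometric, p = 0.078.
P(Y > 15) = P(first 15 all fail) = (1−p)^15 = 0.29578

0.296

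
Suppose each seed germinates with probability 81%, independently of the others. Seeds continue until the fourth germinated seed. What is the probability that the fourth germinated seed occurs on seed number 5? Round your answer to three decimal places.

Y = trial on which the fourth success occurs; negative binomial, r=4, p=0.81.
P(Y=5) = C(4,3) · p^4 · (1−p)^1
= 4 · 0.43047 · 0.19 = 0.32716

0.327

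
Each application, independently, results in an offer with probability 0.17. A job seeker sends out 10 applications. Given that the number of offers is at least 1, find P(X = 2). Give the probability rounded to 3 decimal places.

0.347

X ~ Binomial(10, 0.17). Want P(X=2 | X≥1) = P(X=2) / P(X≥1).
P(X=2) = C(10,2)·0.17^2·0.83^8 = 0.29291
P(X≥1) = 1 − 0.15516 = 0.84484
Ratio = 0.29291 / 0.84484 = 0.34671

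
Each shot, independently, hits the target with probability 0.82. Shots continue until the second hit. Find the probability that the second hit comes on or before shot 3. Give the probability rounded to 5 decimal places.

Finishing within 3 shots ⇔ at least 2 successes in the first 3. With X ~ Binomial(3, 0.82), P(Y ≤ 3) = 1 − P(X ≤ 1).
  k=0: C(3,0)·0.82^0·0.18^3 = 0.0058320
  k=1: C(3,1)·0.82^1·0.18^2 = 0.0797040
1 − 0.0855360 = 0.9144640

0.91446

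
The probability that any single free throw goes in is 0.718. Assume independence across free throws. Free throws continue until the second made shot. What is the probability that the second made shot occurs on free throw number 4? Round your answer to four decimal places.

Y = trial on which the second success occurs; negative binomial, r=2, p=0.718.
P(Y=4) = C(3,1) · p^2 · (1−p)^2
= 3 · 0.51552 · 0.079524 = 0.122990

0.1230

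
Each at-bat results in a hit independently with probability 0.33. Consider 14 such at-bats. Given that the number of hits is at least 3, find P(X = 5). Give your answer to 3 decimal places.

0.240

X ~ Binomial(14, 0.33). Want P(X=5 | X≥3) = P(X=5) / P(X≥3).
P(X=5) = C(14,5)·0.33^5·0.67^9 = 0.21316
P(X≥3) = 1 − 0.00367 − 0.02533 − 0.08109 = 0.88991
Ratio = 0.21316 / 0.88991 = 0.23953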